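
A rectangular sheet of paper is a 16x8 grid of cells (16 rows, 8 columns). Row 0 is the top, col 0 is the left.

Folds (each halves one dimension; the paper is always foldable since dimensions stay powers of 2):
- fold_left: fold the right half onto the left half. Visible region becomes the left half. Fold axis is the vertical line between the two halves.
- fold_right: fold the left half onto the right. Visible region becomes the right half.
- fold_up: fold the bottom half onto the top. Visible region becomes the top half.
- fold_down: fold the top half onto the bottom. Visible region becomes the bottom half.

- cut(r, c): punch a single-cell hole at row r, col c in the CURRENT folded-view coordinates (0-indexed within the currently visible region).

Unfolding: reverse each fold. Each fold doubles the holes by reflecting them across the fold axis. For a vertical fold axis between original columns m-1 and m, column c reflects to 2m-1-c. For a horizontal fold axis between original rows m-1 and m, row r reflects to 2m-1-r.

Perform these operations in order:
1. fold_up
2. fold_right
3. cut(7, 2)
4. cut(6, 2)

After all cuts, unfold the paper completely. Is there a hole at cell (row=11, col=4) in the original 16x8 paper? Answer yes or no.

Op 1 fold_up: fold axis h@8; visible region now rows[0,8) x cols[0,8) = 8x8
Op 2 fold_right: fold axis v@4; visible region now rows[0,8) x cols[4,8) = 8x4
Op 3 cut(7, 2): punch at orig (7,6); cuts so far [(7, 6)]; region rows[0,8) x cols[4,8) = 8x4
Op 4 cut(6, 2): punch at orig (6,6); cuts so far [(6, 6), (7, 6)]; region rows[0,8) x cols[4,8) = 8x4
Unfold 1 (reflect across v@4): 4 holes -> [(6, 1), (6, 6), (7, 1), (7, 6)]
Unfold 2 (reflect across h@8): 8 holes -> [(6, 1), (6, 6), (7, 1), (7, 6), (8, 1), (8, 6), (9, 1), (9, 6)]
Holes: [(6, 1), (6, 6), (7, 1), (7, 6), (8, 1), (8, 6), (9, 1), (9, 6)]

Answer: no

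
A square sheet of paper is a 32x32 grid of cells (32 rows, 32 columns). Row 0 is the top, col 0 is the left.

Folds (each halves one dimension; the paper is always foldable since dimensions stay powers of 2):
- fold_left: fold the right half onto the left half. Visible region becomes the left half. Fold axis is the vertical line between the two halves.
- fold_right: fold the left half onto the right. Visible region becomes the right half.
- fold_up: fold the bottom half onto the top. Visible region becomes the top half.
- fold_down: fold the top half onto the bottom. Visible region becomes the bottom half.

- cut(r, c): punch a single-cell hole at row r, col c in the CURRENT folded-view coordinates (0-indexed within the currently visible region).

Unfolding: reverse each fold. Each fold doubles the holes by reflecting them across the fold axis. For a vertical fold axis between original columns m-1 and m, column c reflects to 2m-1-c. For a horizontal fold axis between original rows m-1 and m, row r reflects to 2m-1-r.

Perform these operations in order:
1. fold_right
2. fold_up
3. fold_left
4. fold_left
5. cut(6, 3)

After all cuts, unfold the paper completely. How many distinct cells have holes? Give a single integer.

Op 1 fold_right: fold axis v@16; visible region now rows[0,32) x cols[16,32) = 32x16
Op 2 fold_up: fold axis h@16; visible region now rows[0,16) x cols[16,32) = 16x16
Op 3 fold_left: fold axis v@24; visible region now rows[0,16) x cols[16,24) = 16x8
Op 4 fold_left: fold axis v@20; visible region now rows[0,16) x cols[16,20) = 16x4
Op 5 cut(6, 3): punch at orig (6,19); cuts so far [(6, 19)]; region rows[0,16) x cols[16,20) = 16x4
Unfold 1 (reflect across v@20): 2 holes -> [(6, 19), (6, 20)]
Unfold 2 (reflect across v@24): 4 holes -> [(6, 19), (6, 20), (6, 27), (6, 28)]
Unfold 3 (reflect across h@16): 8 holes -> [(6, 19), (6, 20), (6, 27), (6, 28), (25, 19), (25, 20), (25, 27), (25, 28)]
Unfold 4 (reflect across v@16): 16 holes -> [(6, 3), (6, 4), (6, 11), (6, 12), (6, 19), (6, 20), (6, 27), (6, 28), (25, 3), (25, 4), (25, 11), (25, 12), (25, 19), (25, 20), (25, 27), (25, 28)]

Answer: 16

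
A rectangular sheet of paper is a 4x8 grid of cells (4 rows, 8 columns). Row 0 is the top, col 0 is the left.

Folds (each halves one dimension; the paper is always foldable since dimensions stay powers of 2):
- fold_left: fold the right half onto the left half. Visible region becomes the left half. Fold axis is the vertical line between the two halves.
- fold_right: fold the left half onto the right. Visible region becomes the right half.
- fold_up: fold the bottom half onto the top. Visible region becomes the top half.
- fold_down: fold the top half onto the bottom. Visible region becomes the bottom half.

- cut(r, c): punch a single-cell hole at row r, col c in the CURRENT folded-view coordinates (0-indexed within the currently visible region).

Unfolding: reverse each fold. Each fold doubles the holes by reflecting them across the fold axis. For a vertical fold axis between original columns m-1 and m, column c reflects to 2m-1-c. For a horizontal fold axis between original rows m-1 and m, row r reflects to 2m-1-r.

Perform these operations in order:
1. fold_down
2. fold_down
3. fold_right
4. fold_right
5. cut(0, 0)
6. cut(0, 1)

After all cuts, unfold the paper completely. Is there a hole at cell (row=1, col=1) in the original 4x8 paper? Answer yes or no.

Op 1 fold_down: fold axis h@2; visible region now rows[2,4) x cols[0,8) = 2x8
Op 2 fold_down: fold axis h@3; visible region now rows[3,4) x cols[0,8) = 1x8
Op 3 fold_right: fold axis v@4; visible region now rows[3,4) x cols[4,8) = 1x4
Op 4 fold_right: fold axis v@6; visible region now rows[3,4) x cols[6,8) = 1x2
Op 5 cut(0, 0): punch at orig (3,6); cuts so far [(3, 6)]; region rows[3,4) x cols[6,8) = 1x2
Op 6 cut(0, 1): punch at orig (3,7); cuts so far [(3, 6), (3, 7)]; region rows[3,4) x cols[6,8) = 1x2
Unfold 1 (reflect across v@6): 4 holes -> [(3, 4), (3, 5), (3, 6), (3, 7)]
Unfold 2 (reflect across v@4): 8 holes -> [(3, 0), (3, 1), (3, 2), (3, 3), (3, 4), (3, 5), (3, 6), (3, 7)]
Unfold 3 (reflect across h@3): 16 holes -> [(2, 0), (2, 1), (2, 2), (2, 3), (2, 4), (2, 5), (2, 6), (2, 7), (3, 0), (3, 1), (3, 2), (3, 3), (3, 4), (3, 5), (3, 6), (3, 7)]
Unfold 4 (reflect across h@2): 32 holes -> [(0, 0), (0, 1), (0, 2), (0, 3), (0, 4), (0, 5), (0, 6), (0, 7), (1, 0), (1, 1), (1, 2), (1, 3), (1, 4), (1, 5), (1, 6), (1, 7), (2, 0), (2, 1), (2, 2), (2, 3), (2, 4), (2, 5), (2, 6), (2, 7), (3, 0), (3, 1), (3, 2), (3, 3), (3, 4), (3, 5), (3, 6), (3, 7)]
Holes: [(0, 0), (0, 1), (0, 2), (0, 3), (0, 4), (0, 5), (0, 6), (0, 7), (1, 0), (1, 1), (1, 2), (1, 3), (1, 4), (1, 5), (1, 6), (1, 7), (2, 0), (2, 1), (2, 2), (2, 3), (2, 4), (2, 5), (2, 6), (2, 7), (3, 0), (3, 1), (3, 2), (3, 3), (3, 4), (3, 5), (3, 6), (3, 7)]

Answer: yes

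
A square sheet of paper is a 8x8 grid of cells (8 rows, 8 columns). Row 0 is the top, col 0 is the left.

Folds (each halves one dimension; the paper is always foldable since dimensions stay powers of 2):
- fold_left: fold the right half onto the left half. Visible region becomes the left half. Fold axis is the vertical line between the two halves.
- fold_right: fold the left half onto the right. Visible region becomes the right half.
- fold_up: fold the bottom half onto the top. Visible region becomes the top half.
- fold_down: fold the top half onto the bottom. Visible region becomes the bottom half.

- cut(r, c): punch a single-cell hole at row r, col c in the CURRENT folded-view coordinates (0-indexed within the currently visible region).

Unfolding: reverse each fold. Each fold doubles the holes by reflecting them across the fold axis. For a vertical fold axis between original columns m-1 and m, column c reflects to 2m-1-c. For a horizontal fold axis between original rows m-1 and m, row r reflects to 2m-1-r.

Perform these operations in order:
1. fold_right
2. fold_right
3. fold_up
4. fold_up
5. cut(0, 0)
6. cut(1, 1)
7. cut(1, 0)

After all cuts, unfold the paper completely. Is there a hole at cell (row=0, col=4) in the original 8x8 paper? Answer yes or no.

Op 1 fold_right: fold axis v@4; visible region now rows[0,8) x cols[4,8) = 8x4
Op 2 fold_right: fold axis v@6; visible region now rows[0,8) x cols[6,8) = 8x2
Op 3 fold_up: fold axis h@4; visible region now rows[0,4) x cols[6,8) = 4x2
Op 4 fold_up: fold axis h@2; visible region now rows[0,2) x cols[6,8) = 2x2
Op 5 cut(0, 0): punch at orig (0,6); cuts so far [(0, 6)]; region rows[0,2) x cols[6,8) = 2x2
Op 6 cut(1, 1): punch at orig (1,7); cuts so far [(0, 6), (1, 7)]; region rows[0,2) x cols[6,8) = 2x2
Op 7 cut(1, 0): punch at orig (1,6); cuts so far [(0, 6), (1, 6), (1, 7)]; region rows[0,2) x cols[6,8) = 2x2
Unfold 1 (reflect across h@2): 6 holes -> [(0, 6), (1, 6), (1, 7), (2, 6), (2, 7), (3, 6)]
Unfold 2 (reflect across h@4): 12 holes -> [(0, 6), (1, 6), (1, 7), (2, 6), (2, 7), (3, 6), (4, 6), (5, 6), (5, 7), (6, 6), (6, 7), (7, 6)]
Unfold 3 (reflect across v@6): 24 holes -> [(0, 5), (0, 6), (1, 4), (1, 5), (1, 6), (1, 7), (2, 4), (2, 5), (2, 6), (2, 7), (3, 5), (3, 6), (4, 5), (4, 6), (5, 4), (5, 5), (5, 6), (5, 7), (6, 4), (6, 5), (6, 6), (6, 7), (7, 5), (7, 6)]
Unfold 4 (reflect across v@4): 48 holes -> [(0, 1), (0, 2), (0, 5), (0, 6), (1, 0), (1, 1), (1, 2), (1, 3), (1, 4), (1, 5), (1, 6), (1, 7), (2, 0), (2, 1), (2, 2), (2, 3), (2, 4), (2, 5), (2, 6), (2, 7), (3, 1), (3, 2), (3, 5), (3, 6), (4, 1), (4, 2), (4, 5), (4, 6), (5, 0), (5, 1), (5, 2), (5, 3), (5, 4), (5, 5), (5, 6), (5, 7), (6, 0), (6, 1), (6, 2), (6, 3), (6, 4), (6, 5), (6, 6), (6, 7), (7, 1), (7, 2), (7, 5), (7, 6)]
Holes: [(0, 1), (0, 2), (0, 5), (0, 6), (1, 0), (1, 1), (1, 2), (1, 3), (1, 4), (1, 5), (1, 6), (1, 7), (2, 0), (2, 1), (2, 2), (2, 3), (2, 4), (2, 5), (2, 6), (2, 7), (3, 1), (3, 2), (3, 5), (3, 6), (4, 1), (4, 2), (4, 5), (4, 6), (5, 0), (5, 1), (5, 2), (5, 3), (5, 4), (5, 5), (5, 6), (5, 7), (6, 0), (6, 1), (6, 2), (6, 3), (6, 4), (6, 5), (6, 6), (6, 7), (7, 1), (7, 2), (7, 5), (7, 6)]

Answer: no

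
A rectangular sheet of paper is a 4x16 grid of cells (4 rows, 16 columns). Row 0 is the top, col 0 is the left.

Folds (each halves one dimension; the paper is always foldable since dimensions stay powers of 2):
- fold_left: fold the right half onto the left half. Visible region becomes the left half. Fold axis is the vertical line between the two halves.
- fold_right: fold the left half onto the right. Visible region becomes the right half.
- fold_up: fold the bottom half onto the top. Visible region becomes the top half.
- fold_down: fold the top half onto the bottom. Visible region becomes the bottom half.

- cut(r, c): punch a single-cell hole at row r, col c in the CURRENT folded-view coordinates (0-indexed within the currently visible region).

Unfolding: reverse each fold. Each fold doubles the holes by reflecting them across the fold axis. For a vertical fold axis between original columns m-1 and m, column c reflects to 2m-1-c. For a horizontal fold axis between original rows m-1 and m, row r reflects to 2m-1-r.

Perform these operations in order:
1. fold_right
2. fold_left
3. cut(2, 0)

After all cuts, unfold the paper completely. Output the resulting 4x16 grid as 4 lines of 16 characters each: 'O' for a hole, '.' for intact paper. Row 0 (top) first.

Answer: ................
................
O......OO......O
................

Derivation:
Op 1 fold_right: fold axis v@8; visible region now rows[0,4) x cols[8,16) = 4x8
Op 2 fold_left: fold axis v@12; visible region now rows[0,4) x cols[8,12) = 4x4
Op 3 cut(2, 0): punch at orig (2,8); cuts so far [(2, 8)]; region rows[0,4) x cols[8,12) = 4x4
Unfold 1 (reflect across v@12): 2 holes -> [(2, 8), (2, 15)]
Unfold 2 (reflect across v@8): 4 holes -> [(2, 0), (2, 7), (2, 8), (2, 15)]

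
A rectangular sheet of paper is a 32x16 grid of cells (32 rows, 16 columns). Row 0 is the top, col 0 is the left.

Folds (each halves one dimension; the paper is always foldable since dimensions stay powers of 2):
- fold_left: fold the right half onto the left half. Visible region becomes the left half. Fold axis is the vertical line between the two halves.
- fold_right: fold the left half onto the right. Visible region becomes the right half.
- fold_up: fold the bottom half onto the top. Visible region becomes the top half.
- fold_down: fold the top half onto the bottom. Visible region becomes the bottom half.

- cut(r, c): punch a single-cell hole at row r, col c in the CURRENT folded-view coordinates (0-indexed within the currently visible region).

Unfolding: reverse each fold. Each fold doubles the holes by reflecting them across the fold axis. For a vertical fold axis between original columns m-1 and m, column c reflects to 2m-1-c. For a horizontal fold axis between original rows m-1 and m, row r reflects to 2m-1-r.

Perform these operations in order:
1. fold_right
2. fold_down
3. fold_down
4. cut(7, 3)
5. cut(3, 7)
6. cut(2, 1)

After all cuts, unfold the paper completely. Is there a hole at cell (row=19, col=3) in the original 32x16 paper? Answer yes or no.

Answer: no

Derivation:
Op 1 fold_right: fold axis v@8; visible region now rows[0,32) x cols[8,16) = 32x8
Op 2 fold_down: fold axis h@16; visible region now rows[16,32) x cols[8,16) = 16x8
Op 3 fold_down: fold axis h@24; visible region now rows[24,32) x cols[8,16) = 8x8
Op 4 cut(7, 3): punch at orig (31,11); cuts so far [(31, 11)]; region rows[24,32) x cols[8,16) = 8x8
Op 5 cut(3, 7): punch at orig (27,15); cuts so far [(27, 15), (31, 11)]; region rows[24,32) x cols[8,16) = 8x8
Op 6 cut(2, 1): punch at orig (26,9); cuts so far [(26, 9), (27, 15), (31, 11)]; region rows[24,32) x cols[8,16) = 8x8
Unfold 1 (reflect across h@24): 6 holes -> [(16, 11), (20, 15), (21, 9), (26, 9), (27, 15), (31, 11)]
Unfold 2 (reflect across h@16): 12 holes -> [(0, 11), (4, 15), (5, 9), (10, 9), (11, 15), (15, 11), (16, 11), (20, 15), (21, 9), (26, 9), (27, 15), (31, 11)]
Unfold 3 (reflect across v@8): 24 holes -> [(0, 4), (0, 11), (4, 0), (4, 15), (5, 6), (5, 9), (10, 6), (10, 9), (11, 0), (11, 15), (15, 4), (15, 11), (16, 4), (16, 11), (20, 0), (20, 15), (21, 6), (21, 9), (26, 6), (26, 9), (27, 0), (27, 15), (31, 4), (31, 11)]
Holes: [(0, 4), (0, 11), (4, 0), (4, 15), (5, 6), (5, 9), (10, 6), (10, 9), (11, 0), (11, 15), (15, 4), (15, 11), (16, 4), (16, 11), (20, 0), (20, 15), (21, 6), (21, 9), (26, 6), (26, 9), (27, 0), (27, 15), (31, 4), (31, 11)]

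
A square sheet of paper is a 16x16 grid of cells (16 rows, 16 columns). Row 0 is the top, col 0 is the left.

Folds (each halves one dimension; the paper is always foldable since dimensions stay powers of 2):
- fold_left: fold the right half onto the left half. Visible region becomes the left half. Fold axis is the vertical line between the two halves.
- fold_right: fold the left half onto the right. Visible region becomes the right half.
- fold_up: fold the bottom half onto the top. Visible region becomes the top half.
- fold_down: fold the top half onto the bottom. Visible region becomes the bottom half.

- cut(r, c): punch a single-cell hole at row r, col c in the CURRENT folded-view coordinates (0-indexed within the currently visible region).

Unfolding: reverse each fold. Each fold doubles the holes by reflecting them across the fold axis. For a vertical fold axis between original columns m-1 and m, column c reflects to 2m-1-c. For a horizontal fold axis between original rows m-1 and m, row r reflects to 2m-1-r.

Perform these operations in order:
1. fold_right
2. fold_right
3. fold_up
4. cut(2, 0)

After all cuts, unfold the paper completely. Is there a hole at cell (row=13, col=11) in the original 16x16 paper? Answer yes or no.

Op 1 fold_right: fold axis v@8; visible region now rows[0,16) x cols[8,16) = 16x8
Op 2 fold_right: fold axis v@12; visible region now rows[0,16) x cols[12,16) = 16x4
Op 3 fold_up: fold axis h@8; visible region now rows[0,8) x cols[12,16) = 8x4
Op 4 cut(2, 0): punch at orig (2,12); cuts so far [(2, 12)]; region rows[0,8) x cols[12,16) = 8x4
Unfold 1 (reflect across h@8): 2 holes -> [(2, 12), (13, 12)]
Unfold 2 (reflect across v@12): 4 holes -> [(2, 11), (2, 12), (13, 11), (13, 12)]
Unfold 3 (reflect across v@8): 8 holes -> [(2, 3), (2, 4), (2, 11), (2, 12), (13, 3), (13, 4), (13, 11), (13, 12)]
Holes: [(2, 3), (2, 4), (2, 11), (2, 12), (13, 3), (13, 4), (13, 11), (13, 12)]

Answer: yes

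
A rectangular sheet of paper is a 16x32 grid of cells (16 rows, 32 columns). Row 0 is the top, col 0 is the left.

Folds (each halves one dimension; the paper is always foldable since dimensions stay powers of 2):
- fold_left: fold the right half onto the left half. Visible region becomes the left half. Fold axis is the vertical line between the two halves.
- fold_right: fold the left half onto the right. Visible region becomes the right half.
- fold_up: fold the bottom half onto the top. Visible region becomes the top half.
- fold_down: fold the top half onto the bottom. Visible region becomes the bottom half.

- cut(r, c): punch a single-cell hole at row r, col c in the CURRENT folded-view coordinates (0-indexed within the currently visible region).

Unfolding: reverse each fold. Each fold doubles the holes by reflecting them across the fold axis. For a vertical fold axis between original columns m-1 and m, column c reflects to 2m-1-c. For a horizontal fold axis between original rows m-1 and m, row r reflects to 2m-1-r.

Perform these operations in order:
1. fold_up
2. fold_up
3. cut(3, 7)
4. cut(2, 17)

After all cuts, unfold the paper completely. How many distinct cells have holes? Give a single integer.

Op 1 fold_up: fold axis h@8; visible region now rows[0,8) x cols[0,32) = 8x32
Op 2 fold_up: fold axis h@4; visible region now rows[0,4) x cols[0,32) = 4x32
Op 3 cut(3, 7): punch at orig (3,7); cuts so far [(3, 7)]; region rows[0,4) x cols[0,32) = 4x32
Op 4 cut(2, 17): punch at orig (2,17); cuts so far [(2, 17), (3, 7)]; region rows[0,4) x cols[0,32) = 4x32
Unfold 1 (reflect across h@4): 4 holes -> [(2, 17), (3, 7), (4, 7), (5, 17)]
Unfold 2 (reflect across h@8): 8 holes -> [(2, 17), (3, 7), (4, 7), (5, 17), (10, 17), (11, 7), (12, 7), (13, 17)]

Answer: 8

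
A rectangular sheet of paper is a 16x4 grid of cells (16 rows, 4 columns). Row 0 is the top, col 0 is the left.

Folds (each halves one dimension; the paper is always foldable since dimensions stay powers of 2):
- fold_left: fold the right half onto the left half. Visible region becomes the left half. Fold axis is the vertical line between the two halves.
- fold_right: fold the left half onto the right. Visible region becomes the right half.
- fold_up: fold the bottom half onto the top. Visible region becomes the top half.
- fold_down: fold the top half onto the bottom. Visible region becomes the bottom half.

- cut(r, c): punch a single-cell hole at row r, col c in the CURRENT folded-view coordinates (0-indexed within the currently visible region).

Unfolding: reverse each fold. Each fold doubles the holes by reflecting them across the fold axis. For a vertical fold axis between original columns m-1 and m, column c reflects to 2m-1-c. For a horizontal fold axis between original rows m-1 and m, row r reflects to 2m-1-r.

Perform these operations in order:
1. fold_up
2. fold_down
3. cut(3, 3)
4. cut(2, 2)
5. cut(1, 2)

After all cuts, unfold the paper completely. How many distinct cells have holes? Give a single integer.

Answer: 12

Derivation:
Op 1 fold_up: fold axis h@8; visible region now rows[0,8) x cols[0,4) = 8x4
Op 2 fold_down: fold axis h@4; visible region now rows[4,8) x cols[0,4) = 4x4
Op 3 cut(3, 3): punch at orig (7,3); cuts so far [(7, 3)]; region rows[4,8) x cols[0,4) = 4x4
Op 4 cut(2, 2): punch at orig (6,2); cuts so far [(6, 2), (7, 3)]; region rows[4,8) x cols[0,4) = 4x4
Op 5 cut(1, 2): punch at orig (5,2); cuts so far [(5, 2), (6, 2), (7, 3)]; region rows[4,8) x cols[0,4) = 4x4
Unfold 1 (reflect across h@4): 6 holes -> [(0, 3), (1, 2), (2, 2), (5, 2), (6, 2), (7, 3)]
Unfold 2 (reflect across h@8): 12 holes -> [(0, 3), (1, 2), (2, 2), (5, 2), (6, 2), (7, 3), (8, 3), (9, 2), (10, 2), (13, 2), (14, 2), (15, 3)]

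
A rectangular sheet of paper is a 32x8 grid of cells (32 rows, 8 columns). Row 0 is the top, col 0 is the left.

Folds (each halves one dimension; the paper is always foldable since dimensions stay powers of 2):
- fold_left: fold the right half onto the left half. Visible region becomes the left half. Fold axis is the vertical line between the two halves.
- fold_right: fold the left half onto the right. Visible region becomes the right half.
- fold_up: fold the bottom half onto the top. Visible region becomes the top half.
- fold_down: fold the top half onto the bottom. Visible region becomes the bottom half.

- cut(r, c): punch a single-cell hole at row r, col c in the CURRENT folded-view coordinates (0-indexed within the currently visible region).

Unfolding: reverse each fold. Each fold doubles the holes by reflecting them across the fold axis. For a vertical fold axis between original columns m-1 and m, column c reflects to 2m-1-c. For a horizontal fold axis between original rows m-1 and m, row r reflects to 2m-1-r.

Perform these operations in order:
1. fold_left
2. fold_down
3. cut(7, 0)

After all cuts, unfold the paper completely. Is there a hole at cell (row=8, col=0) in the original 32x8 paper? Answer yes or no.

Answer: yes

Derivation:
Op 1 fold_left: fold axis v@4; visible region now rows[0,32) x cols[0,4) = 32x4
Op 2 fold_down: fold axis h@16; visible region now rows[16,32) x cols[0,4) = 16x4
Op 3 cut(7, 0): punch at orig (23,0); cuts so far [(23, 0)]; region rows[16,32) x cols[0,4) = 16x4
Unfold 1 (reflect across h@16): 2 holes -> [(8, 0), (23, 0)]
Unfold 2 (reflect across v@4): 4 holes -> [(8, 0), (8, 7), (23, 0), (23, 7)]
Holes: [(8, 0), (8, 7), (23, 0), (23, 7)]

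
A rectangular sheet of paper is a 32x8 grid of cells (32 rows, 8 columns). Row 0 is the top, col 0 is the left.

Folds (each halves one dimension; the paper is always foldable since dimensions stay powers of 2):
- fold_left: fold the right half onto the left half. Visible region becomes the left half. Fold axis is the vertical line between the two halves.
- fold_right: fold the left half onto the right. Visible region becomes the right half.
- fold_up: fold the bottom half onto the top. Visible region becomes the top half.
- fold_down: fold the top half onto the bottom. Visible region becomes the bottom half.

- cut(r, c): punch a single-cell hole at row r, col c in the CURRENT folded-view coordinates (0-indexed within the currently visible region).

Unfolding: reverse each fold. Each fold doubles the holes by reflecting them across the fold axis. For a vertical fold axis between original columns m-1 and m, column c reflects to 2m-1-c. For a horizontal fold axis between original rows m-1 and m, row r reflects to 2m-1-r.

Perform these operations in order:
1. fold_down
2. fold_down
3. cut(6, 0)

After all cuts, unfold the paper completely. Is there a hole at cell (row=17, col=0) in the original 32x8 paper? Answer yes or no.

Op 1 fold_down: fold axis h@16; visible region now rows[16,32) x cols[0,8) = 16x8
Op 2 fold_down: fold axis h@24; visible region now rows[24,32) x cols[0,8) = 8x8
Op 3 cut(6, 0): punch at orig (30,0); cuts so far [(30, 0)]; region rows[24,32) x cols[0,8) = 8x8
Unfold 1 (reflect across h@24): 2 holes -> [(17, 0), (30, 0)]
Unfold 2 (reflect across h@16): 4 holes -> [(1, 0), (14, 0), (17, 0), (30, 0)]
Holes: [(1, 0), (14, 0), (17, 0), (30, 0)]

Answer: yes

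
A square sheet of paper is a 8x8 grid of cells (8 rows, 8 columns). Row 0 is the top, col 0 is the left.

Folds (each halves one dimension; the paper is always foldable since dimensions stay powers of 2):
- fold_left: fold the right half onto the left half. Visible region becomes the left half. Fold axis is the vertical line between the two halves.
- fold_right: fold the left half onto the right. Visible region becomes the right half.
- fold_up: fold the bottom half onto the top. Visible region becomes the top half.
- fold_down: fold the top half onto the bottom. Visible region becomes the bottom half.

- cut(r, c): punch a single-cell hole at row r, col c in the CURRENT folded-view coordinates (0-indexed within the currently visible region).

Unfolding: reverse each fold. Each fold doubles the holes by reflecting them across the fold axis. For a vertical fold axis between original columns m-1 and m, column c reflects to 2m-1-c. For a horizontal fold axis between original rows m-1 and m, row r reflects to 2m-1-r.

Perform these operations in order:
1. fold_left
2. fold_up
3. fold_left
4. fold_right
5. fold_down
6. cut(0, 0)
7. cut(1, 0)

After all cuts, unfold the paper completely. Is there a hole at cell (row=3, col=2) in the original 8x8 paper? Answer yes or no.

Answer: yes

Derivation:
Op 1 fold_left: fold axis v@4; visible region now rows[0,8) x cols[0,4) = 8x4
Op 2 fold_up: fold axis h@4; visible region now rows[0,4) x cols[0,4) = 4x4
Op 3 fold_left: fold axis v@2; visible region now rows[0,4) x cols[0,2) = 4x2
Op 4 fold_right: fold axis v@1; visible region now rows[0,4) x cols[1,2) = 4x1
Op 5 fold_down: fold axis h@2; visible region now rows[2,4) x cols[1,2) = 2x1
Op 6 cut(0, 0): punch at orig (2,1); cuts so far [(2, 1)]; region rows[2,4) x cols[1,2) = 2x1
Op 7 cut(1, 0): punch at orig (3,1); cuts so far [(2, 1), (3, 1)]; region rows[2,4) x cols[1,2) = 2x1
Unfold 1 (reflect across h@2): 4 holes -> [(0, 1), (1, 1), (2, 1), (3, 1)]
Unfold 2 (reflect across v@1): 8 holes -> [(0, 0), (0, 1), (1, 0), (1, 1), (2, 0), (2, 1), (3, 0), (3, 1)]
Unfold 3 (reflect across v@2): 16 holes -> [(0, 0), (0, 1), (0, 2), (0, 3), (1, 0), (1, 1), (1, 2), (1, 3), (2, 0), (2, 1), (2, 2), (2, 3), (3, 0), (3, 1), (3, 2), (3, 3)]
Unfold 4 (reflect across h@4): 32 holes -> [(0, 0), (0, 1), (0, 2), (0, 3), (1, 0), (1, 1), (1, 2), (1, 3), (2, 0), (2, 1), (2, 2), (2, 3), (3, 0), (3, 1), (3, 2), (3, 3), (4, 0), (4, 1), (4, 2), (4, 3), (5, 0), (5, 1), (5, 2), (5, 3), (6, 0), (6, 1), (6, 2), (6, 3), (7, 0), (7, 1), (7, 2), (7, 3)]
Unfold 5 (reflect across v@4): 64 holes -> [(0, 0), (0, 1), (0, 2), (0, 3), (0, 4), (0, 5), (0, 6), (0, 7), (1, 0), (1, 1), (1, 2), (1, 3), (1, 4), (1, 5), (1, 6), (1, 7), (2, 0), (2, 1), (2, 2), (2, 3), (2, 4), (2, 5), (2, 6), (2, 7), (3, 0), (3, 1), (3, 2), (3, 3), (3, 4), (3, 5), (3, 6), (3, 7), (4, 0), (4, 1), (4, 2), (4, 3), (4, 4), (4, 5), (4, 6), (4, 7), (5, 0), (5, 1), (5, 2), (5, 3), (5, 4), (5, 5), (5, 6), (5, 7), (6, 0), (6, 1), (6, 2), (6, 3), (6, 4), (6, 5), (6, 6), (6, 7), (7, 0), (7, 1), (7, 2), (7, 3), (7, 4), (7, 5), (7, 6), (7, 7)]
Holes: [(0, 0), (0, 1), (0, 2), (0, 3), (0, 4), (0, 5), (0, 6), (0, 7), (1, 0), (1, 1), (1, 2), (1, 3), (1, 4), (1, 5), (1, 6), (1, 7), (2, 0), (2, 1), (2, 2), (2, 3), (2, 4), (2, 5), (2, 6), (2, 7), (3, 0), (3, 1), (3, 2), (3, 3), (3, 4), (3, 5), (3, 6), (3, 7), (4, 0), (4, 1), (4, 2), (4, 3), (4, 4), (4, 5), (4, 6), (4, 7), (5, 0), (5, 1), (5, 2), (5, 3), (5, 4), (5, 5), (5, 6), (5, 7), (6, 0), (6, 1), (6, 2), (6, 3), (6, 4), (6, 5), (6, 6), (6, 7), (7, 0), (7, 1), (7, 2), (7, 3), (7, 4), (7, 5), (7, 6), (7, 7)]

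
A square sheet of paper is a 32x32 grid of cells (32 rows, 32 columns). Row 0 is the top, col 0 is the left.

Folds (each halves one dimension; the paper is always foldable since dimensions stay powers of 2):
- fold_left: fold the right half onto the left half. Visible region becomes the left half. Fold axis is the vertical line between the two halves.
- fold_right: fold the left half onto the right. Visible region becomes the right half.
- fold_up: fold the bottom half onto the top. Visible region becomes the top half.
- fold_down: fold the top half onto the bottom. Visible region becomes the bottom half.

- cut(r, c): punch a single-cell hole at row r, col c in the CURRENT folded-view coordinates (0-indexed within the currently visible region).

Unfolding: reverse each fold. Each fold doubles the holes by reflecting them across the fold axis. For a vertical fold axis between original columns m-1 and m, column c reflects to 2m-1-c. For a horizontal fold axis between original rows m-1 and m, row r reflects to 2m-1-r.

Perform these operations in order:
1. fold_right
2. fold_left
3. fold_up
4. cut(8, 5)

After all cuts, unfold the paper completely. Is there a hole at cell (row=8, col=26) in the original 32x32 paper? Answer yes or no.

Op 1 fold_right: fold axis v@16; visible region now rows[0,32) x cols[16,32) = 32x16
Op 2 fold_left: fold axis v@24; visible region now rows[0,32) x cols[16,24) = 32x8
Op 3 fold_up: fold axis h@16; visible region now rows[0,16) x cols[16,24) = 16x8
Op 4 cut(8, 5): punch at orig (8,21); cuts so far [(8, 21)]; region rows[0,16) x cols[16,24) = 16x8
Unfold 1 (reflect across h@16): 2 holes -> [(8, 21), (23, 21)]
Unfold 2 (reflect across v@24): 4 holes -> [(8, 21), (8, 26), (23, 21), (23, 26)]
Unfold 3 (reflect across v@16): 8 holes -> [(8, 5), (8, 10), (8, 21), (8, 26), (23, 5), (23, 10), (23, 21), (23, 26)]
Holes: [(8, 5), (8, 10), (8, 21), (8, 26), (23, 5), (23, 10), (23, 21), (23, 26)]

Answer: yes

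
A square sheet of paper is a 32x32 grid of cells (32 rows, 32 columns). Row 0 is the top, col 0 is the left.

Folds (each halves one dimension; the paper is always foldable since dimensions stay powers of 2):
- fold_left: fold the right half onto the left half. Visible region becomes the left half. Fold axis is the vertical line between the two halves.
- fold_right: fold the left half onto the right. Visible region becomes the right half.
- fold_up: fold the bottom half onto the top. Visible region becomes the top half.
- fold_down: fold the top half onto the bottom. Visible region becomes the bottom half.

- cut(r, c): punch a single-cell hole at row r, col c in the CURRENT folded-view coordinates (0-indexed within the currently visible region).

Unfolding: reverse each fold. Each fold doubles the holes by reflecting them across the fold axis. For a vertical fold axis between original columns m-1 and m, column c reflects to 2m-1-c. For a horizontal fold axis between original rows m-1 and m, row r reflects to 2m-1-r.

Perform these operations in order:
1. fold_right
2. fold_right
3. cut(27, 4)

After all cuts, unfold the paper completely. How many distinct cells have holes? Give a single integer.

Answer: 4

Derivation:
Op 1 fold_right: fold axis v@16; visible region now rows[0,32) x cols[16,32) = 32x16
Op 2 fold_right: fold axis v@24; visible region now rows[0,32) x cols[24,32) = 32x8
Op 3 cut(27, 4): punch at orig (27,28); cuts so far [(27, 28)]; region rows[0,32) x cols[24,32) = 32x8
Unfold 1 (reflect across v@24): 2 holes -> [(27, 19), (27, 28)]
Unfold 2 (reflect across v@16): 4 holes -> [(27, 3), (27, 12), (27, 19), (27, 28)]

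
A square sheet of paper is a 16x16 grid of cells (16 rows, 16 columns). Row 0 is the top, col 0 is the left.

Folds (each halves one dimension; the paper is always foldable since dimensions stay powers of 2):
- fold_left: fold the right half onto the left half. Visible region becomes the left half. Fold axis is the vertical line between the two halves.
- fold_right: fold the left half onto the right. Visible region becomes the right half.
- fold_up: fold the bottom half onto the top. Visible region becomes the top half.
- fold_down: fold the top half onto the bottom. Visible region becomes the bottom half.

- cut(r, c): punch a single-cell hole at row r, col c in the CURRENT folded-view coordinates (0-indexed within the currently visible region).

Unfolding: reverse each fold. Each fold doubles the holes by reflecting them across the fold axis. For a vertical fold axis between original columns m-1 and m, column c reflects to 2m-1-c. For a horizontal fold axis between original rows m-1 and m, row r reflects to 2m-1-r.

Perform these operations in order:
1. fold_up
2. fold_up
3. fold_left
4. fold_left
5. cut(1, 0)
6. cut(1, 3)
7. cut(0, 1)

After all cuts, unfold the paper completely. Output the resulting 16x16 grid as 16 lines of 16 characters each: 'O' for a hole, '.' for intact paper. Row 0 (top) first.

Answer: .O....O..O....O.
O..OO..OO..OO..O
................
................
................
................
O..OO..OO..OO..O
.O....O..O....O.
.O....O..O....O.
O..OO..OO..OO..O
................
................
................
................
O..OO..OO..OO..O
.O....O..O....O.

Derivation:
Op 1 fold_up: fold axis h@8; visible region now rows[0,8) x cols[0,16) = 8x16
Op 2 fold_up: fold axis h@4; visible region now rows[0,4) x cols[0,16) = 4x16
Op 3 fold_left: fold axis v@8; visible region now rows[0,4) x cols[0,8) = 4x8
Op 4 fold_left: fold axis v@4; visible region now rows[0,4) x cols[0,4) = 4x4
Op 5 cut(1, 0): punch at orig (1,0); cuts so far [(1, 0)]; region rows[0,4) x cols[0,4) = 4x4
Op 6 cut(1, 3): punch at orig (1,3); cuts so far [(1, 0), (1, 3)]; region rows[0,4) x cols[0,4) = 4x4
Op 7 cut(0, 1): punch at orig (0,1); cuts so far [(0, 1), (1, 0), (1, 3)]; region rows[0,4) x cols[0,4) = 4x4
Unfold 1 (reflect across v@4): 6 holes -> [(0, 1), (0, 6), (1, 0), (1, 3), (1, 4), (1, 7)]
Unfold 2 (reflect across v@8): 12 holes -> [(0, 1), (0, 6), (0, 9), (0, 14), (1, 0), (1, 3), (1, 4), (1, 7), (1, 8), (1, 11), (1, 12), (1, 15)]
Unfold 3 (reflect across h@4): 24 holes -> [(0, 1), (0, 6), (0, 9), (0, 14), (1, 0), (1, 3), (1, 4), (1, 7), (1, 8), (1, 11), (1, 12), (1, 15), (6, 0), (6, 3), (6, 4), (6, 7), (6, 8), (6, 11), (6, 12), (6, 15), (7, 1), (7, 6), (7, 9), (7, 14)]
Unfold 4 (reflect across h@8): 48 holes -> [(0, 1), (0, 6), (0, 9), (0, 14), (1, 0), (1, 3), (1, 4), (1, 7), (1, 8), (1, 11), (1, 12), (1, 15), (6, 0), (6, 3), (6, 4), (6, 7), (6, 8), (6, 11), (6, 12), (6, 15), (7, 1), (7, 6), (7, 9), (7, 14), (8, 1), (8, 6), (8, 9), (8, 14), (9, 0), (9, 3), (9, 4), (9, 7), (9, 8), (9, 11), (9, 12), (9, 15), (14, 0), (14, 3), (14, 4), (14, 7), (14, 8), (14, 11), (14, 12), (14, 15), (15, 1), (15, 6), (15, 9), (15, 14)]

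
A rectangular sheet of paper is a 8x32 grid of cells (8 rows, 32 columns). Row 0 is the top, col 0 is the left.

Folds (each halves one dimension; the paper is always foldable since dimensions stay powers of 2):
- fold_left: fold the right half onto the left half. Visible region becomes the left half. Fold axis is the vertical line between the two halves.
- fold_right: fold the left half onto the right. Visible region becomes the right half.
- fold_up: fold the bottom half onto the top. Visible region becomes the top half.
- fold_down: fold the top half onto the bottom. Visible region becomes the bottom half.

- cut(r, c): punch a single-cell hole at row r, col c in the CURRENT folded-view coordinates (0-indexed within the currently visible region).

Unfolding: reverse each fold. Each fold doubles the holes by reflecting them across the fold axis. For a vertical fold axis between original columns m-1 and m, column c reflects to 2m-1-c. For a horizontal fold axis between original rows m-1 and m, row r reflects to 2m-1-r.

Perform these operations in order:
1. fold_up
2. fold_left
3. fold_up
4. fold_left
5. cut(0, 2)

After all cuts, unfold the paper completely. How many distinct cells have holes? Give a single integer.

Answer: 16

Derivation:
Op 1 fold_up: fold axis h@4; visible region now rows[0,4) x cols[0,32) = 4x32
Op 2 fold_left: fold axis v@16; visible region now rows[0,4) x cols[0,16) = 4x16
Op 3 fold_up: fold axis h@2; visible region now rows[0,2) x cols[0,16) = 2x16
Op 4 fold_left: fold axis v@8; visible region now rows[0,2) x cols[0,8) = 2x8
Op 5 cut(0, 2): punch at orig (0,2); cuts so far [(0, 2)]; region rows[0,2) x cols[0,8) = 2x8
Unfold 1 (reflect across v@8): 2 holes -> [(0, 2), (0, 13)]
Unfold 2 (reflect across h@2): 4 holes -> [(0, 2), (0, 13), (3, 2), (3, 13)]
Unfold 3 (reflect across v@16): 8 holes -> [(0, 2), (0, 13), (0, 18), (0, 29), (3, 2), (3, 13), (3, 18), (3, 29)]
Unfold 4 (reflect across h@4): 16 holes -> [(0, 2), (0, 13), (0, 18), (0, 29), (3, 2), (3, 13), (3, 18), (3, 29), (4, 2), (4, 13), (4, 18), (4, 29), (7, 2), (7, 13), (7, 18), (7, 29)]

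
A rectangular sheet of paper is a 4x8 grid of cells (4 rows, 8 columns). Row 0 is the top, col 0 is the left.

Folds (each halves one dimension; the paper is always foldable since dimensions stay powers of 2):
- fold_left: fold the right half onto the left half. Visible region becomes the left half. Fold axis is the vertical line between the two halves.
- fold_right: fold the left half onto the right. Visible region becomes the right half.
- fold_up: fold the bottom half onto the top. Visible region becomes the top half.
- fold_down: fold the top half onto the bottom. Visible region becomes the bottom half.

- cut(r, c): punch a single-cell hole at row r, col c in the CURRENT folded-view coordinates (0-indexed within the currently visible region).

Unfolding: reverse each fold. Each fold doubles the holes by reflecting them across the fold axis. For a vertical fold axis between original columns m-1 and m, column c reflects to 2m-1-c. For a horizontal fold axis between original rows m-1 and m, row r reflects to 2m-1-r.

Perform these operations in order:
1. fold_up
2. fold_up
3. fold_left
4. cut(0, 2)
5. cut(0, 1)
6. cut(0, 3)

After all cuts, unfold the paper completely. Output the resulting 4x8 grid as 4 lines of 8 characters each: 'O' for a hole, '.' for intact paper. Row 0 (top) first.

Op 1 fold_up: fold axis h@2; visible region now rows[0,2) x cols[0,8) = 2x8
Op 2 fold_up: fold axis h@1; visible region now rows[0,1) x cols[0,8) = 1x8
Op 3 fold_left: fold axis v@4; visible region now rows[0,1) x cols[0,4) = 1x4
Op 4 cut(0, 2): punch at orig (0,2); cuts so far [(0, 2)]; region rows[0,1) x cols[0,4) = 1x4
Op 5 cut(0, 1): punch at orig (0,1); cuts so far [(0, 1), (0, 2)]; region rows[0,1) x cols[0,4) = 1x4
Op 6 cut(0, 3): punch at orig (0,3); cuts so far [(0, 1), (0, 2), (0, 3)]; region rows[0,1) x cols[0,4) = 1x4
Unfold 1 (reflect across v@4): 6 holes -> [(0, 1), (0, 2), (0, 3), (0, 4), (0, 5), (0, 6)]
Unfold 2 (reflect across h@1): 12 holes -> [(0, 1), (0, 2), (0, 3), (0, 4), (0, 5), (0, 6), (1, 1), (1, 2), (1, 3), (1, 4), (1, 5), (1, 6)]
Unfold 3 (reflect across h@2): 24 holes -> [(0, 1), (0, 2), (0, 3), (0, 4), (0, 5), (0, 6), (1, 1), (1, 2), (1, 3), (1, 4), (1, 5), (1, 6), (2, 1), (2, 2), (2, 3), (2, 4), (2, 5), (2, 6), (3, 1), (3, 2), (3, 3), (3, 4), (3, 5), (3, 6)]

Answer: .OOOOOO.
.OOOOOO.
.OOOOOO.
.OOOOOO.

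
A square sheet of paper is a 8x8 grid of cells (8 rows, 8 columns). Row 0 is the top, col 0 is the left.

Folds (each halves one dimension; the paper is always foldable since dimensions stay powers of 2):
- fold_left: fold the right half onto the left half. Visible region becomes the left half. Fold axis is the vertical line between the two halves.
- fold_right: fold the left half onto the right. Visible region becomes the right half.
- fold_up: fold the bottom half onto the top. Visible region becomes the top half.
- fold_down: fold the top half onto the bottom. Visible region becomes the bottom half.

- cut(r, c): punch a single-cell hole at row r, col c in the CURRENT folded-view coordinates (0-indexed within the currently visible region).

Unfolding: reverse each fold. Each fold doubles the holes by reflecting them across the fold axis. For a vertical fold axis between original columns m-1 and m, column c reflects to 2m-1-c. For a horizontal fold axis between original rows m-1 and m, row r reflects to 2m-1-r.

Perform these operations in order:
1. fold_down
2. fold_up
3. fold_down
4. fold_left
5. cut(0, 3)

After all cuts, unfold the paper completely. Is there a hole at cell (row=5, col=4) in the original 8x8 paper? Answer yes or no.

Answer: yes

Derivation:
Op 1 fold_down: fold axis h@4; visible region now rows[4,8) x cols[0,8) = 4x8
Op 2 fold_up: fold axis h@6; visible region now rows[4,6) x cols[0,8) = 2x8
Op 3 fold_down: fold axis h@5; visible region now rows[5,6) x cols[0,8) = 1x8
Op 4 fold_left: fold axis v@4; visible region now rows[5,6) x cols[0,4) = 1x4
Op 5 cut(0, 3): punch at orig (5,3); cuts so far [(5, 3)]; region rows[5,6) x cols[0,4) = 1x4
Unfold 1 (reflect across v@4): 2 holes -> [(5, 3), (5, 4)]
Unfold 2 (reflect across h@5): 4 holes -> [(4, 3), (4, 4), (5, 3), (5, 4)]
Unfold 3 (reflect across h@6): 8 holes -> [(4, 3), (4, 4), (5, 3), (5, 4), (6, 3), (6, 4), (7, 3), (7, 4)]
Unfold 4 (reflect across h@4): 16 holes -> [(0, 3), (0, 4), (1, 3), (1, 4), (2, 3), (2, 4), (3, 3), (3, 4), (4, 3), (4, 4), (5, 3), (5, 4), (6, 3), (6, 4), (7, 3), (7, 4)]
Holes: [(0, 3), (0, 4), (1, 3), (1, 4), (2, 3), (2, 4), (3, 3), (3, 4), (4, 3), (4, 4), (5, 3), (5, 4), (6, 3), (6, 4), (7, 3), (7, 4)]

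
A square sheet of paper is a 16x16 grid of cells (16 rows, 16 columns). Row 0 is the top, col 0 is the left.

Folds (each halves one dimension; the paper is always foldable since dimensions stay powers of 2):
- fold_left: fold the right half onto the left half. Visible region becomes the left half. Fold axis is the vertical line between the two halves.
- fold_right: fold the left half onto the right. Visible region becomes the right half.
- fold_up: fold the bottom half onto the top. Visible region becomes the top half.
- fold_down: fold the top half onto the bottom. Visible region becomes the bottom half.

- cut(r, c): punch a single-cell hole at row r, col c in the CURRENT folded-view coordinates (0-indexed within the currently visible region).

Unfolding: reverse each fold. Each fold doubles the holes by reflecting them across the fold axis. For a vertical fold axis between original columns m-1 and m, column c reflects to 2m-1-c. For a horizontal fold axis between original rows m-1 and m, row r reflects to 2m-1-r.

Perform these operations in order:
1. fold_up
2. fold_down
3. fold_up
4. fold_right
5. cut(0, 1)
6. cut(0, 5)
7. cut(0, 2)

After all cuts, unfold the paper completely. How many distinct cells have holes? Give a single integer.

Op 1 fold_up: fold axis h@8; visible region now rows[0,8) x cols[0,16) = 8x16
Op 2 fold_down: fold axis h@4; visible region now rows[4,8) x cols[0,16) = 4x16
Op 3 fold_up: fold axis h@6; visible region now rows[4,6) x cols[0,16) = 2x16
Op 4 fold_right: fold axis v@8; visible region now rows[4,6) x cols[8,16) = 2x8
Op 5 cut(0, 1): punch at orig (4,9); cuts so far [(4, 9)]; region rows[4,6) x cols[8,16) = 2x8
Op 6 cut(0, 5): punch at orig (4,13); cuts so far [(4, 9), (4, 13)]; region rows[4,6) x cols[8,16) = 2x8
Op 7 cut(0, 2): punch at orig (4,10); cuts so far [(4, 9), (4, 10), (4, 13)]; region rows[4,6) x cols[8,16) = 2x8
Unfold 1 (reflect across v@8): 6 holes -> [(4, 2), (4, 5), (4, 6), (4, 9), (4, 10), (4, 13)]
Unfold 2 (reflect across h@6): 12 holes -> [(4, 2), (4, 5), (4, 6), (4, 9), (4, 10), (4, 13), (7, 2), (7, 5), (7, 6), (7, 9), (7, 10), (7, 13)]
Unfold 3 (reflect across h@4): 24 holes -> [(0, 2), (0, 5), (0, 6), (0, 9), (0, 10), (0, 13), (3, 2), (3, 5), (3, 6), (3, 9), (3, 10), (3, 13), (4, 2), (4, 5), (4, 6), (4, 9), (4, 10), (4, 13), (7, 2), (7, 5), (7, 6), (7, 9), (7, 10), (7, 13)]
Unfold 4 (reflect across h@8): 48 holes -> [(0, 2), (0, 5), (0, 6), (0, 9), (0, 10), (0, 13), (3, 2), (3, 5), (3, 6), (3, 9), (3, 10), (3, 13), (4, 2), (4, 5), (4, 6), (4, 9), (4, 10), (4, 13), (7, 2), (7, 5), (7, 6), (7, 9), (7, 10), (7, 13), (8, 2), (8, 5), (8, 6), (8, 9), (8, 10), (8, 13), (11, 2), (11, 5), (11, 6), (11, 9), (11, 10), (11, 13), (12, 2), (12, 5), (12, 6), (12, 9), (12, 10), (12, 13), (15, 2), (15, 5), (15, 6), (15, 9), (15, 10), (15, 13)]

Answer: 48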